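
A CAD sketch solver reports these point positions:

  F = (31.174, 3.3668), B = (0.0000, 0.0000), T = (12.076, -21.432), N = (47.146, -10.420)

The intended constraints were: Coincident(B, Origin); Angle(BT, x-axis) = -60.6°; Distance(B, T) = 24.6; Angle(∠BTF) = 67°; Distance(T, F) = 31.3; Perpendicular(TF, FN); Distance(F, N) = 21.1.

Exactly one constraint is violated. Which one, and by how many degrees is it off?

Perpendicular(TF, FN) — off by 3.20°.

B = (0.00, 0.00) ✓; BT at -60.60° ✓; |BT| = 24.60 ✓; ∠BTF = 67.00° ✓; |TF| = 31.30 ✓; ∠(TF, FN) = 93.20° ✗; |FN| = 21.10 ✓.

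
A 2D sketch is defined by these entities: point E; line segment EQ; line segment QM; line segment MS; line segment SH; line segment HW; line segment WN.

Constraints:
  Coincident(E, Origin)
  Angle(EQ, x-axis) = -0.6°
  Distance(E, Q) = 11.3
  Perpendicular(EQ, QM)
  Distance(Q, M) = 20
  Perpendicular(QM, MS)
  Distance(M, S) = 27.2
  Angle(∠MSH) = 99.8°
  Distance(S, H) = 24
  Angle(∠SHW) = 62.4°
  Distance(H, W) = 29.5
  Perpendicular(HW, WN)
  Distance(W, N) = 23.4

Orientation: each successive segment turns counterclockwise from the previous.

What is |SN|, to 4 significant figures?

18.50

∠SHW = 62.4° gives HW at 17.20° from the x-axis; with |HW| = 29.5, W = (8.159, 5.283). The perpendicularity gives WN at right angles to HW, so WN runs at 107.2°; with |WN| = 23.4, N = (1.239, 27.64). Then |SN| = |N − S| = 18.50.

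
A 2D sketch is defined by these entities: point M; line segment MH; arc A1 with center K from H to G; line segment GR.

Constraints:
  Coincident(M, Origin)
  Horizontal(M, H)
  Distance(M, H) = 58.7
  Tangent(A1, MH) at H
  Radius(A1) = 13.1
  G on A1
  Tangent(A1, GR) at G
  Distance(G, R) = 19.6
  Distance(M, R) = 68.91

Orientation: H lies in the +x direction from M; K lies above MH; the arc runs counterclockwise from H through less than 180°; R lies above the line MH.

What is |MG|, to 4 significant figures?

72.45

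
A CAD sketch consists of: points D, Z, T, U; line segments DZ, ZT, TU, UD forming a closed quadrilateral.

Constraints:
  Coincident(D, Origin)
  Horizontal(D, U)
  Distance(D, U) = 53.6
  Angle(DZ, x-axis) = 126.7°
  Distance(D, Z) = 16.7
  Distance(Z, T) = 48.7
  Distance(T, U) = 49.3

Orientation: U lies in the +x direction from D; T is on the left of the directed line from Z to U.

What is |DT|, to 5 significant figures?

51.560

Checks: |ZT| = 48.70 ✓; |TU| = 49.30 ✓.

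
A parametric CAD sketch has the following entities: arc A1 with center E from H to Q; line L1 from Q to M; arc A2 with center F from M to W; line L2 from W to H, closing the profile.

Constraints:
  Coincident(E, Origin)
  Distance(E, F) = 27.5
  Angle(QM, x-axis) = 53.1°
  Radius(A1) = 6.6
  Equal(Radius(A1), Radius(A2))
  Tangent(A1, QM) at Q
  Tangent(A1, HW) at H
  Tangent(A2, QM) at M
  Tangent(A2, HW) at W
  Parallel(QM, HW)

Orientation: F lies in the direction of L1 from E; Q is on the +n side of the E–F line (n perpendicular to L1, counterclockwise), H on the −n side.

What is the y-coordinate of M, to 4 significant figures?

25.95

The slot axis is L1's direction at 53.1°, so u = (cos 53.1°, sin 53.1°) = (0.6004, 0.7997) and n = (−sin 53.1°, cos 53.1°) = (-0.7997, 0.6004). E is at the origin and F lies 27.5 along u from E, so F = 27.5·u = (16.51, 21.99). Tangency of A1 to both parallel lines with radius 6.6 puts Q and H at E ± 6.6·n: Q = (-5.278, 3.963), H = (5.278, -3.963). Equal radii place M and W the same way about F: M = F + 6.6·n = (11.23, 25.95), W = F − 6.6·n = (21.79, 18.03). So M.y = 25.95.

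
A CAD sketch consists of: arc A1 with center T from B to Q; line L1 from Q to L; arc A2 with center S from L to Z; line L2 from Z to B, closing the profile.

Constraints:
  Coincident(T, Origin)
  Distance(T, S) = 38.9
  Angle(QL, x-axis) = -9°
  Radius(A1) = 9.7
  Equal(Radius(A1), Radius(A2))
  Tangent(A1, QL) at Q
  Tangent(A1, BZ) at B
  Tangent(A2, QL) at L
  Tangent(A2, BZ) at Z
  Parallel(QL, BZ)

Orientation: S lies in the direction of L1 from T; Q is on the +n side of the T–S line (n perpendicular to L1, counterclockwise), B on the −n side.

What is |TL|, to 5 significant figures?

40.091

The slot axis is L1's direction at -9.0°, so u = (cos -9.0°, sin -9.0°) = (0.98769, -0.15643) and n = (−sin -9.0°, cos -9.0°) = (0.15643, 0.98769). T is at the origin and S lies 38.9 along u from T, so S = 38.9·u = (38.421, -6.0853). Tangency of A1 to both parallel lines with radius 9.7 puts Q and B at T ± 9.7·n: Q = (1.5174, 9.5806), B = (-1.5174, -9.5806). Equal radii place L and Z the same way about S: L = S + 9.7·n = (39.938, 3.4953), Z = S − 9.7·n = (36.904, -15.666). Then |TL| = |L − T| = 40.091.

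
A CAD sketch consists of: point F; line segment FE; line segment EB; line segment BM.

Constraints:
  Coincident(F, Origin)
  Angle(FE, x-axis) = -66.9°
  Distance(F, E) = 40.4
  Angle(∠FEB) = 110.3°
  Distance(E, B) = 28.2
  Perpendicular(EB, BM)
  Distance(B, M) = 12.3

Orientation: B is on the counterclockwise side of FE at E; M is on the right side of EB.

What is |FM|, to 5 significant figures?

65.584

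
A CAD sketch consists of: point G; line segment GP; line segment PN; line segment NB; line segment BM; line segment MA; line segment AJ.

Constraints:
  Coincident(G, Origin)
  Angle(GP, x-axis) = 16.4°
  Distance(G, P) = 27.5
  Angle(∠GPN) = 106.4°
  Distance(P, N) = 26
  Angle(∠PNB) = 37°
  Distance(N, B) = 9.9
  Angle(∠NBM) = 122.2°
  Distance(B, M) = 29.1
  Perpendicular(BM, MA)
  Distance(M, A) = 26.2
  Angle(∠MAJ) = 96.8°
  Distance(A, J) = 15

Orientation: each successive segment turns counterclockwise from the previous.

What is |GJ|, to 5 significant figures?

56.316

BM is perpendicular to MA, so MA runs at 20.800°; with |MA| = 26.2, A = (55.249, 7.9583). ∠MAJ = 96.8° gives AJ at 104.00° from the x-axis; with |AJ| = 15.0, J = (51.620, 22.513). Then |GJ| = |J − G| = 56.316.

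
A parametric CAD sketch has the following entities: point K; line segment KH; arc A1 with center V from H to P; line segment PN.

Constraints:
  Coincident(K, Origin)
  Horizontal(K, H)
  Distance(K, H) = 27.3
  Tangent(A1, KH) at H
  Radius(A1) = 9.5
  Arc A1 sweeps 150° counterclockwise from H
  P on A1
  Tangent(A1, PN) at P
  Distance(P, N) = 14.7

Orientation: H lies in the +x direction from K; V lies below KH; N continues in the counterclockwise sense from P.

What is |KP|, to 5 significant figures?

28.684

The tangent condition forces VH to be normal to KH, so V = H + (0, -9.5) = (27.300, -9.5000). On A1, H sits at bearing 90° from V; a 150° counterclockwise sweep puts P at bearing 240°, so P = V + 9.5·(cos 240°, sin 240°) = (22.550, -17.727). Then |KP| = |P − K| = 28.684.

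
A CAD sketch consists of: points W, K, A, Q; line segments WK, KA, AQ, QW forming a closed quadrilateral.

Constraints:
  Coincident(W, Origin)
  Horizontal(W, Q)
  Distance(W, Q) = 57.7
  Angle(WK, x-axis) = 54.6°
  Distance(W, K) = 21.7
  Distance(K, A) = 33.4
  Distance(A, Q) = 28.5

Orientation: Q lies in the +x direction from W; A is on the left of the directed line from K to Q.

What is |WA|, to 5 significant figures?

51.770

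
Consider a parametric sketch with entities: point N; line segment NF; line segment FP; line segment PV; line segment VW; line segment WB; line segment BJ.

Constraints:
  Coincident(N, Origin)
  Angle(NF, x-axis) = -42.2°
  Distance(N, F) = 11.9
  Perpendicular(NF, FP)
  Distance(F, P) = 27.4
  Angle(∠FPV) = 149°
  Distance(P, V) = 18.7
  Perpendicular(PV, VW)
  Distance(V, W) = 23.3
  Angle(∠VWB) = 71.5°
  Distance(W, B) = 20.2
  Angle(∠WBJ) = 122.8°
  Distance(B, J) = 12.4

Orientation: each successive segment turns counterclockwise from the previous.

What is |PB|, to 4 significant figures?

16.90

The perpendicularity gives VW at right angles to PV, so VW runs at 168.8°; with |VW| = 23.3, W = (7.997, 35.17). ∠VWB = 71.5° gives WB at -82.70° from the x-axis; with |WB| = 20.2, B = (10.56, 15.14). Then |PB| = |B − P| = 16.90.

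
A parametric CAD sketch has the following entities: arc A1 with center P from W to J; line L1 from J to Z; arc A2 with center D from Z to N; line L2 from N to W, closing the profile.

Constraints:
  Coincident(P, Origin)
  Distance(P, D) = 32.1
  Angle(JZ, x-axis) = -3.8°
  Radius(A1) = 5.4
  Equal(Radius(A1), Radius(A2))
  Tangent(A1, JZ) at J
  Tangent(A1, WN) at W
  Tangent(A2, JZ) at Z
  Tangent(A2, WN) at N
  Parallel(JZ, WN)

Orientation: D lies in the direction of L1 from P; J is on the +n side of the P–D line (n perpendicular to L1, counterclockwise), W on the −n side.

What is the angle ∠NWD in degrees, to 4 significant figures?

9.549°

The slot axis is L1's direction at -3.8°, so u = (cos -3.8°, sin -3.8°) = (0.9978, -0.06627) and n = (−sin -3.8°, cos -3.8°) = (0.06627, 0.9978). P is at the origin and D lies 32.1 along u from P, so D = 32.1·u = (32.03, -2.127). Tangency of A1 to both parallel lines with radius 5.4 puts J and W at P ± 5.4·n: J = (0.3579, 5.388), W = (-0.3579, -5.388). Equal radii place Z and N the same way about D: Z = D + 5.4·n = (32.39, 3.261), N = D − 5.4·n = (31.67, -7.516). Then cos ∠NWD = WN·WD / (|WN||WD|), giving 9.549°.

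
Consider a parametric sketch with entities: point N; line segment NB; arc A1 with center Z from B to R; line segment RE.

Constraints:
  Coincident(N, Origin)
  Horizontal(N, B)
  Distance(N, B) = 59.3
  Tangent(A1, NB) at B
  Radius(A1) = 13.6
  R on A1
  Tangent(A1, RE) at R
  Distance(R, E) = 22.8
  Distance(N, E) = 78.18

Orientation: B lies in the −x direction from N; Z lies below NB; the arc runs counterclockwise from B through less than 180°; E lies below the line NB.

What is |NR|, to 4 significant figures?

74.44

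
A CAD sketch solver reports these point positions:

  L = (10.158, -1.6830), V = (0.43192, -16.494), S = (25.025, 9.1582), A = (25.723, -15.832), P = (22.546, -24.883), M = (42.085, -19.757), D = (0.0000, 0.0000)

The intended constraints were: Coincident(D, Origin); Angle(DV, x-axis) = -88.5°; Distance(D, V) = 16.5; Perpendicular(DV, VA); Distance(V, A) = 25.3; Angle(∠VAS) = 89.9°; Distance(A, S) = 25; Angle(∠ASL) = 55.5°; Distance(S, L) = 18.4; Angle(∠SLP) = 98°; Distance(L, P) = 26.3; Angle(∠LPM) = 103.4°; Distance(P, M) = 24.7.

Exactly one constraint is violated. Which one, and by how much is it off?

Distance(P, M) = 24.7 — off by 4.50.

D = (0.00, 0.00) ✓; DV at -88.50° ✓; |DV| = 16.50 ✓; ∠(DV, VA) = 90.00° ✓; |VA| = 25.30 ✓; ∠VAS = 89.90° ✓; |AS| = 25.00 ✓; ∠ASL = 55.50° ✓; |SL| = 18.40 ✓; ∠SLP = 98.00° ✓; |LP| = 26.30 ✓; ∠LPM = 103.4° ✓; |PM| = 20.20 ✗.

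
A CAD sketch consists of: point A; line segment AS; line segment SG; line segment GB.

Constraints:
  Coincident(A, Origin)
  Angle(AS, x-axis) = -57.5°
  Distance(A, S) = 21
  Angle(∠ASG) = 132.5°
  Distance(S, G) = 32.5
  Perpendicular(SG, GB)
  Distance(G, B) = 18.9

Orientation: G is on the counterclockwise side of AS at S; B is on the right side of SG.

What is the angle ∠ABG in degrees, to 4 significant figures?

53.63°

A is at the origin; AS runs at -57.5° with length 21.0, so S = 21.0·(cos -57.5°, sin -57.5°) = (11.28, -17.71). ∠ASG = 132.5°, so SG runs at -57.5° + (180° − 132.5°) = -10.00° from the x-axis; with |SG| = 32.5, G = S + 32.5·(cos -10.00°, sin -10.00°) = (43.29, -23.35). The perpendicularity gives GB at right angles to SG; with |GB| = 18.9 on the right of SG, B = G + 18.9·(-0.1736, -0.9848) = (40.01, -41.97). Then cos ∠ABG = BA·BG / (|BA||BG|), giving 53.63°.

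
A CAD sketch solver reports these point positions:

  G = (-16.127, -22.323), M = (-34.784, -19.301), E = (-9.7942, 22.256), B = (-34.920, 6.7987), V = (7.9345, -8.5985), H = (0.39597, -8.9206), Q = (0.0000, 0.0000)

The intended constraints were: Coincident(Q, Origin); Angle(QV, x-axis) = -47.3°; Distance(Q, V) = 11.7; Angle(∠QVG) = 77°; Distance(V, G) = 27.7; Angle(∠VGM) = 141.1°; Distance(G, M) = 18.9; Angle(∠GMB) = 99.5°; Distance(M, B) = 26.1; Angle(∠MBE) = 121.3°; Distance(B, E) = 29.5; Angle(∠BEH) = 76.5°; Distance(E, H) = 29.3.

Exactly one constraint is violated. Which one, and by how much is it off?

Distance(E, H) = 29.3 — off by 3.50.

Q = (0.00, 0.00) ✓; QV at -47.30° ✓; |QV| = 11.70 ✓; ∠QVG = 77.00° ✓; |VG| = 27.70 ✓; ∠VGM = 141.1° ✓; |GM| = 18.90 ✓; ∠GMB = 99.50° ✓; |MB| = 26.10 ✓; ∠MBE = 121.3° ✓; |BE| = 29.50 ✓; ∠BEH = 76.50° ✓; |EH| = 32.80 ✗.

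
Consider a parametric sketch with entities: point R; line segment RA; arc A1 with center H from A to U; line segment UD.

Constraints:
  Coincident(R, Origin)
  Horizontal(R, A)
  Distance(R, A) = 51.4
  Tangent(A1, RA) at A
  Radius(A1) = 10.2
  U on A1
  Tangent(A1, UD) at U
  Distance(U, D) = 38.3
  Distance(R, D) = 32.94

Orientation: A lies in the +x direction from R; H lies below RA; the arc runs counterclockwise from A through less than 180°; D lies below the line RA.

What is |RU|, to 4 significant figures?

44.58

Checks: |RA| = 51.40 ✓; |HU| = 10.20 ✓; ∠(HU, UD) = 90.00° ✓; |UD| = 38.30 ✓; |RD| = 32.94 ✓.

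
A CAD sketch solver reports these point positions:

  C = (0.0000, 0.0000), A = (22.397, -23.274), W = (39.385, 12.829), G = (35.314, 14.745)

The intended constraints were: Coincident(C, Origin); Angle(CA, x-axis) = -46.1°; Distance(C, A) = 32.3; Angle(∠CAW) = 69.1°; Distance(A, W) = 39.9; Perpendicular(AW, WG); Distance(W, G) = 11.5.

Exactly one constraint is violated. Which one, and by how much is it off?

Distance(W, G) = 11.5 — off by 7.00.

C = (0.00, 0.00) ✓; CA at -46.10° ✓; |CA| = 32.30 ✓; ∠CAW = 69.10° ✓; |AW| = 39.90 ✓; ∠(AW, WG) = 90.00° ✓; |WG| = 4.499 ✗.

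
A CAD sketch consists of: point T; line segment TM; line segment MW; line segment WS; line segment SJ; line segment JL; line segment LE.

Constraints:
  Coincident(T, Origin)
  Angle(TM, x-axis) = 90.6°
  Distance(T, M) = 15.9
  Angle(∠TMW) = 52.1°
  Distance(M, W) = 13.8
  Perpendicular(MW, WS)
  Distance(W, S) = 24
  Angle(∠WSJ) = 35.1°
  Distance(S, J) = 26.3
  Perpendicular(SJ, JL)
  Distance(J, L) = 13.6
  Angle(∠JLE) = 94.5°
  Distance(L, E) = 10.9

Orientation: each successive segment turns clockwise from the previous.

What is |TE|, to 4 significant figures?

11.78

T is at the origin; TM runs at 90.6° with length 15.9, so M = (-0.1665, 15.90). ∠TMW = 52.1° gives MW at -37.30° from the x-axis; with |MW| = 13.8, W = (10.81, 7.536). MW ⟂ WS, so WS runs at -127.3°; with |WS| = 24.0, S = (-3.733, -11.55). ∠WSJ = 35.1° gives SJ at 87.80° from the x-axis; with |SJ| = 26.3, J = (-2.723, 14.73). SJ is perpendicular to JL, so JL runs at -2.200°; with |JL| = 13.6, L = (10.87, 14.20). ∠JLE = 94.5° gives LE at -87.70° from the x-axis; with |LE| = 10.9, E = (11.30, 3.312). Then |TE| = |E − T| = 11.78.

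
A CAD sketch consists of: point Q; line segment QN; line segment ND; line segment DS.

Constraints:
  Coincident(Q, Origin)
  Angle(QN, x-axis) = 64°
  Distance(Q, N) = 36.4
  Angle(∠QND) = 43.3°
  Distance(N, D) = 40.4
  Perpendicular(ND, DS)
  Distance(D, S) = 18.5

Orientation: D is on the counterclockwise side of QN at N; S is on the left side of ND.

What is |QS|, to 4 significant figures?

15.34

Q is at the origin; QN runs at 64.0° with length 36.4, so N = 36.4·(cos 64.0°, sin 64.0°) = (15.96, 32.72). ∠QND = 43.3°, so ND runs at 64.0° + (180° − 43.3°) = 200.7° from the x-axis; with |ND| = 40.4, D = N + 40.4·(cos 200.7°, sin 200.7°) = (-21.84, 18.44). The perpendicularity gives DS at right angles to ND; with |DS| = 18.5 on the left of ND, S = D + 18.5·(0.3535, -0.9354) = (-15.30, 1.130). Then |QS| = |S − Q| = 15.34.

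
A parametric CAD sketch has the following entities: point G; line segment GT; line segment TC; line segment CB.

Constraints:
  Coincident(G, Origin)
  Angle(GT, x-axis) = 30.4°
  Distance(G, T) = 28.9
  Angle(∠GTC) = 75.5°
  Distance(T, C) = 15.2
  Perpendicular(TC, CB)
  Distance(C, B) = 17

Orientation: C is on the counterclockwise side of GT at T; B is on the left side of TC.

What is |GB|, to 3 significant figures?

13.6

∠GTC = 75.5°, so TC runs at 30.4° + (180° − 75.5°) = 135° from the x-axis; with |TC| = 15.2, C = T + 15.2·(cos 135°, sin 135°) = (14.2, 25.4). TC is perpendicular to CB; with |CB| = 17.0 on the left of TC, B = C + 17.0·(-0.708, -0.706) = (2.16, 13.4). Then |GB| = |B − G| = 13.6.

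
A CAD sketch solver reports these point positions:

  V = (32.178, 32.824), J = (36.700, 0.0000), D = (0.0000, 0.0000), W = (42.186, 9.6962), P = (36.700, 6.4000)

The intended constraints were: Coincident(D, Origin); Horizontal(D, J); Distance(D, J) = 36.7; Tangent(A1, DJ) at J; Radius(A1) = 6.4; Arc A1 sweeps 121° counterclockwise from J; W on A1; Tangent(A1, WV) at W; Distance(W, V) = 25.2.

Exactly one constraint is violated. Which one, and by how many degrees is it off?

Tangent(A1, WV) at W — off by 7.60°.

D = (0.00, 0.00) ✓; D.y = 0.00, J.y = 0.00 ✓; |DJ| = 36.70 ✓; ∠(PJ, JD) = 90.00° ✓; |PJ| = 6.400 ✓; bearing(P→W) − bearing(P→J) = 121.0° ✓; |PW| = 6.400 ✓; ∠(PW, WV) = 97.60° ✗; |WV| = 25.20 ✓.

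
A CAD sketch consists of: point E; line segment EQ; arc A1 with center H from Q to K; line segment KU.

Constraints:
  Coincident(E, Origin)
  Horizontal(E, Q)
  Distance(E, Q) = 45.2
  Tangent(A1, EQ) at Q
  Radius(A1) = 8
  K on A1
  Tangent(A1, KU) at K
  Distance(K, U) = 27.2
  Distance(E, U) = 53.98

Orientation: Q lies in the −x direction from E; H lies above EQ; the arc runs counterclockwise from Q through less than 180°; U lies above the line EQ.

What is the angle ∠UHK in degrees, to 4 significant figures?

73.61°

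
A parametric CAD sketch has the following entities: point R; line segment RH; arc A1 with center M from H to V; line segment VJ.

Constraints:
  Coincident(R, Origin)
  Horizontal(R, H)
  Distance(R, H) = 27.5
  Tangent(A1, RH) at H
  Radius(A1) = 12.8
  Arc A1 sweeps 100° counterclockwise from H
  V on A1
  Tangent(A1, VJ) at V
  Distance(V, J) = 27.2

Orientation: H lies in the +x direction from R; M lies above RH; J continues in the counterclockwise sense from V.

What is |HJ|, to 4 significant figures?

42.55

On A1, H sits at bearing -90° from M; a 100° counterclockwise sweep puts V at bearing 10°, so V = M + 12.8·(cos 10°, sin 10°) = (40.11, 15.02). Since A1 is tangent to VJ there, MV ⟂ VJ, so VJ runs along (−sin 10°, cos 10°); with |VJ| = 27.2, J = (35.38, 41.81). Then |HJ| = |J − H| = 42.55.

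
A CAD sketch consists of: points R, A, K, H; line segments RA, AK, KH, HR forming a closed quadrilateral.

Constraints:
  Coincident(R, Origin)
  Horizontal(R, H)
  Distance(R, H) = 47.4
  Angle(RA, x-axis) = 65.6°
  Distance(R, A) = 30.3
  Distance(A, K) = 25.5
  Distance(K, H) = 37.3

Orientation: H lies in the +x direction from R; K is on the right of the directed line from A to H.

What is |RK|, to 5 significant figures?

10.401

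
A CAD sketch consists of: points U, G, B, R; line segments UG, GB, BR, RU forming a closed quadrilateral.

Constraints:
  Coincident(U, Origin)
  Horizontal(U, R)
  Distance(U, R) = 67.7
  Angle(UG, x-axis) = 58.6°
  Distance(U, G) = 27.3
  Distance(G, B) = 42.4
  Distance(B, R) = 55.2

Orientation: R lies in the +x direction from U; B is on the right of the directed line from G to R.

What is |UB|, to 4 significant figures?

24.82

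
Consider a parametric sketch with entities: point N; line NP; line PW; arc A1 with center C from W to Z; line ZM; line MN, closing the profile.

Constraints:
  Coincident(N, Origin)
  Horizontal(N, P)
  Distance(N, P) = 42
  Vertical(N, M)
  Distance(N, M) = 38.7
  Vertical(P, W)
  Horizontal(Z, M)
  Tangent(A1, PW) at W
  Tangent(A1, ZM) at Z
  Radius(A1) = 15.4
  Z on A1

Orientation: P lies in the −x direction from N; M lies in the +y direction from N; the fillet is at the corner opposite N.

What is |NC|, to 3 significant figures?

35.4

N is at the origin; NP is horizontal with |NP| = 42.0 and P on the −x side, so P = (-42.0, 0.00). NM is vertical with |NM| = 38.7 and M on the +y side, so M = (0.00, 38.7). The virtual corner opposite N is at (-42.0, 38.7). A1 meets PW tangentially, so CW is at right angles to PW and A1 meets ZM tangentially, so CZ is at right angles to ZM, with radius 15.4, so the center C sits 15.4 in from both sides at C = (-26.6, 23.3). Then |NC| = |C − N| = 35.4.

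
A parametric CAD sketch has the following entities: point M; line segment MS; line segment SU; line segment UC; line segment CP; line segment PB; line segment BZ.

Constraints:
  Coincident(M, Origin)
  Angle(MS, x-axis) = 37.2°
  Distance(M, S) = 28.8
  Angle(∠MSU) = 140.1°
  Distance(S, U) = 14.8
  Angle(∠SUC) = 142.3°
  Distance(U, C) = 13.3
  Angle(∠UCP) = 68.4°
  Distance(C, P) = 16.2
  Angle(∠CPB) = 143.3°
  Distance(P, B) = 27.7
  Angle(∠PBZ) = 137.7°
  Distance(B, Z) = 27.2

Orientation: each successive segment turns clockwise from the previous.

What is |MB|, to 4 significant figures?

7.742

M is at the origin; MS runs at 37.2° with length 28.8, so S = (22.94, 17.41). ∠MSU = 140.1° gives SU at -2.700° from the x-axis; with |SU| = 14.8, U = (37.72, 16.72). ∠SUC = 142.3° gives UC at -40.40° from the x-axis; with |UC| = 13.3, C = (47.85, 8.095). ∠UCP = 68.4° gives CP at -152.0° from the x-axis; with |CP| = 16.2, P = (33.55, 0.4898). ∠CPB = 143.3° gives PB at 171.3° from the x-axis; with |PB| = 27.7, B = (6.167, 4.680). Then |MB| = |B − M| = 7.742.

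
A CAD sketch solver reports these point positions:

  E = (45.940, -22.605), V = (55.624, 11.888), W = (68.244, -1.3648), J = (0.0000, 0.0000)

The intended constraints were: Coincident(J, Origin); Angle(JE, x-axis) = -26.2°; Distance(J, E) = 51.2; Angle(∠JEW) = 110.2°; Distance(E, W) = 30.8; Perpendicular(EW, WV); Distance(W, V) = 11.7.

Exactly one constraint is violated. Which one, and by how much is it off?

Distance(W, V) = 11.7 — off by 6.60.

J = (0.00, 0.00) ✓; JE at -26.20° ✓; |JE| = 51.20 ✓; ∠JEW = 110.2° ✓; |EW| = 30.80 ✓; ∠(EW, WV) = 90.00° ✓; |WV| = 18.30 ✗.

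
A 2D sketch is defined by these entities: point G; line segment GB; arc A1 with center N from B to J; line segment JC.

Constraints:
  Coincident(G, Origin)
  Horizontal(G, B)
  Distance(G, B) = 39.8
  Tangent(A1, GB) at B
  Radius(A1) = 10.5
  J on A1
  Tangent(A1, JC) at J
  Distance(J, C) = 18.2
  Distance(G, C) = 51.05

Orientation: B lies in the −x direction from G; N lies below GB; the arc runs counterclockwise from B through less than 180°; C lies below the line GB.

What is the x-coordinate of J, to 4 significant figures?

-48.99

Checks: G = (0.00, 0.00) ✓; |NJ| = 10.50 ✓; ∠(NJ, JC) = 90.00° ✓; |JC| = 18.20 ✓; |GC| = 51.05 ✓.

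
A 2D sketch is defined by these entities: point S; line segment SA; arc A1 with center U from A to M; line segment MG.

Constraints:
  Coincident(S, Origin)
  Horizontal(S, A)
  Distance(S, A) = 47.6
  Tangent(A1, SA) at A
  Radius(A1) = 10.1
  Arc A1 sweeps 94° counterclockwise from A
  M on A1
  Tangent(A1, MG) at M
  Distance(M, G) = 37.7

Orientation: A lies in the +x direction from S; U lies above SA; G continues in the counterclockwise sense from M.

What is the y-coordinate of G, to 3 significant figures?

48.4

S is at the origin; S and A share the same y with |SA| = 47.6 and A on the +x side, so A = (47.6, 0.00). The tangent condition forces UA to be normal to SA, so U = A + (0, 10.1) = (47.6, 10.1). On A1, A sits at bearing -90° from U; a 94° counterclockwise sweep puts M at bearing 4°, so M = U + 10.1·(cos 4°, sin 4°) = (57.7, 10.8). Since A1 is tangent to MG there, UM ⟂ MG, so MG runs along (−sin 4°, cos 4°); with |MG| = 37.7, G = (55.0, 48.4). So G.y = 48.4.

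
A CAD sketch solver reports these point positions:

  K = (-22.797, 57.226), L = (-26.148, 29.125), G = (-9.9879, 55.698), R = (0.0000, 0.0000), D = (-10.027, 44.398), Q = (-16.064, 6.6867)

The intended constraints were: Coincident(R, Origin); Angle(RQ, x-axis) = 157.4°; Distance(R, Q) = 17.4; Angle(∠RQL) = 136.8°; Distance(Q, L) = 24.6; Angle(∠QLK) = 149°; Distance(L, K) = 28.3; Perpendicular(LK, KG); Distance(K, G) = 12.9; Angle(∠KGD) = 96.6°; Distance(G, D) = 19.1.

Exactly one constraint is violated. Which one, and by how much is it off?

Distance(G, D) = 19.1 — off by 7.80.

R = (0.00, 0.00) ✓; RQ at 157.4° ✓; |RQ| = 17.40 ✓; ∠RQL = 136.8° ✓; |QL| = 24.60 ✓; ∠QLK = 149.0° ✓; |LK| = 28.30 ✓; ∠(LK, KG) = 90.00° ✓; |KG| = 12.90 ✓; ∠KGD = 96.60° ✓; |GD| = 11.30 ✗.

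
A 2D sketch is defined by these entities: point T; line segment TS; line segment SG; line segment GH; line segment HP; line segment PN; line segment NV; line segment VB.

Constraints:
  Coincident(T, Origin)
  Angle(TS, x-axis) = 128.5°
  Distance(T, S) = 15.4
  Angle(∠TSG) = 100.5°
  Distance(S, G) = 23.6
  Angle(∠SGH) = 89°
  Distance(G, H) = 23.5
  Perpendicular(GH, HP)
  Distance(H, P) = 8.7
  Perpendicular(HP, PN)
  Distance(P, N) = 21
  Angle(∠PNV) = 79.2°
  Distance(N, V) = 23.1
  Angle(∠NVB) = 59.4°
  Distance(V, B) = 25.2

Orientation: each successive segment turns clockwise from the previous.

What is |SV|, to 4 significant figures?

38.13

T is at the origin; TS runs at 128.5° with length 15.4, so S = (-9.587, 12.05). ∠TSG = 100.5° gives SG at 49.00° from the x-axis; with |SG| = 23.6, G = (5.896, 29.86). ∠SGH = 89.0° gives GH at -42.00° from the x-axis; with |GH| = 23.5, H = (23.36, 14.14). GH ⟂ HP, so HP runs at -132.0°; with |HP| = 8.7, P = (17.54, 7.673). HP ⟂ PN, so PN runs at 138.0°; with |PN| = 21.0, N = (1.933, 21.73). ∠PNV = 79.2° gives NV at 37.20° from the x-axis; with |NV| = 23.1, V = (20.33, 35.69). Then |SV| = |V − S| = 38.13.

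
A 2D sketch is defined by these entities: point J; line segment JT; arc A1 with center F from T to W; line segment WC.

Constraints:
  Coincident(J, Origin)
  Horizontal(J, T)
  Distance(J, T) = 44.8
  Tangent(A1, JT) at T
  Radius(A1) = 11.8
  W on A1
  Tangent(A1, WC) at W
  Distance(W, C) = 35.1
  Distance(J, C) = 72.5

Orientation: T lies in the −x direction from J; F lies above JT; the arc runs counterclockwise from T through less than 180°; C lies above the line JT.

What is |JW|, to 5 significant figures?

39.606

Checks: J = (0.00, 0.00) ✓; |FW| = 11.80 ✓; ∠(FW, WC) = 90.00° ✓; |WC| = 35.10 ✓; |JC| = 72.50 ✓.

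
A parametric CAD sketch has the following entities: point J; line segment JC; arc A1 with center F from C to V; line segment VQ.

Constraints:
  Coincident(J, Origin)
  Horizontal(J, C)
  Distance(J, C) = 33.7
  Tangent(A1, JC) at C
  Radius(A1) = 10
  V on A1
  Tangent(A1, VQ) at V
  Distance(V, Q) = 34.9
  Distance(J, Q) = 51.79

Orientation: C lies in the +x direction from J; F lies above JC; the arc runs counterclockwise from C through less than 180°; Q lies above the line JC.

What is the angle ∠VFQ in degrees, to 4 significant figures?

74.01°

J is at the origin; J and C share the same y with |JC| = 33.7 and C on the +x side, so C = (33.70, 0.000). A1 meets JC tangentially, so FC is at right angles to JC, so F = C + (0, 10) = (33.70, 10.00). Since FV ⟂ VQ (tangency), |FQ| = √(10.0² + 34.9²) = 36.30 regardless of where V sits on A1. So Q lies on both circle(J, 51.79) and circle(F, 36.30); the above-JC intersection is Q = (25.14, 45.28). V is the foot of the tangent from Q: V = (42.39, 14.94).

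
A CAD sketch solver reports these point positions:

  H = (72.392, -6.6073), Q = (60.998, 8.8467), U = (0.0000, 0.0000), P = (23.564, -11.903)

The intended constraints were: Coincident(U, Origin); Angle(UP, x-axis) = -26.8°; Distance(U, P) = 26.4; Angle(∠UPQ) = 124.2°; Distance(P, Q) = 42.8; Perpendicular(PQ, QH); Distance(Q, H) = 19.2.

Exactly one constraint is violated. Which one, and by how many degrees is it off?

Perpendicular(PQ, QH) — off by 7.40°.

U = (0.00, 0.00) ✓; UP at -26.80° ✓; |UP| = 26.40 ✓; ∠UPQ = 124.2° ✓; |PQ| = 42.80 ✓; ∠(PQ, QH) = 82.60° ✗; |QH| = 19.20 ✓.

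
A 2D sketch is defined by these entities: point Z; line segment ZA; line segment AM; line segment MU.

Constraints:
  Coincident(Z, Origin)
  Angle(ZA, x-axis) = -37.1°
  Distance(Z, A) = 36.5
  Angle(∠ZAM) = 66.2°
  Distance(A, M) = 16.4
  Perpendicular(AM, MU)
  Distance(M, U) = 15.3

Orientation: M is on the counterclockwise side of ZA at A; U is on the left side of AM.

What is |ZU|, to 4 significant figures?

18.17

Z is at the origin; ZA runs at -37.1° with length 36.5, so A = 36.5·(cos -37.1°, sin -37.1°) = (29.11, -22.02). ∠ZAM = 66.2°, so AM runs at -37.1° + (180° − 66.2°) = 76.70° from the x-axis; with |AM| = 16.4, M = A + 16.4·(cos 76.70°, sin 76.70°) = (32.88, -6.057). The perpendicularity gives MU at right angles to AM; with |MU| = 15.3 on the left of AM, U = M + 15.3·(-0.9732, 0.2300) = (17.99, -2.537). Then |ZU| = |U − Z| = 18.17.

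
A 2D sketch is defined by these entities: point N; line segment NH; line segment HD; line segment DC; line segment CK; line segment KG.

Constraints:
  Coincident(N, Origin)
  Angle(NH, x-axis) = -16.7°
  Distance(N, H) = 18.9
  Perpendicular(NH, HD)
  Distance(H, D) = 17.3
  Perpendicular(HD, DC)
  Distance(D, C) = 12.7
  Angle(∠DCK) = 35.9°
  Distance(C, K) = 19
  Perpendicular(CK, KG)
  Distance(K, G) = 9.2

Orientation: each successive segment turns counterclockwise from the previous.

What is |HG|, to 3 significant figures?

15.8

N is at the origin; NH runs at -16.7° with length 18.9, so H = (18.1, -5.43). NH is perpendicular to HD, so HD runs at 73.3°; with |HD| = 17.3, D = (23.1, 11.1). HD is perpendicular to DC, so DC runs at 163°; with |DC| = 12.7, C = (10.9, 14.8). ∠DCK = 35.9° gives CK at -52.6° from the x-axis; with |CK| = 19.0, K = (22.4, -0.305). The perpendicularity gives KG at right angles to CK, so KG runs at 37.4°; with |KG| = 9.2, G = (29.8, 5.28). Then |HG| = |G − H| = 15.8.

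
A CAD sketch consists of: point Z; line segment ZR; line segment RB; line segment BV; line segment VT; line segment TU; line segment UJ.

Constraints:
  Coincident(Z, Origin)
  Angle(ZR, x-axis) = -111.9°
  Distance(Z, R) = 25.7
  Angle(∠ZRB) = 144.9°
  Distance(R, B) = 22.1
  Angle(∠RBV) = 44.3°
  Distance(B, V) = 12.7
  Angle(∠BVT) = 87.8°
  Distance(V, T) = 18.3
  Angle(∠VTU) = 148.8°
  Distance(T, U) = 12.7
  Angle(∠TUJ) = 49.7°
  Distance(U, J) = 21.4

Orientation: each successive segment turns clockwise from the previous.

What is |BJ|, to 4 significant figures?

8.409

Z is at the origin; ZR runs at -111.9° with length 25.7, so R = (-9.586, -23.85). ∠ZRB = 144.9° gives RB at -147.0° from the x-axis; with |RB| = 22.1, B = (-28.12, -35.88). ∠RBV = 44.3° gives BV at 77.30° from the x-axis; with |BV| = 12.7, V = (-25.33, -23.49). ∠BVT = 87.8° gives VT at -14.90° from the x-axis; with |VT| = 18.3, T = (-7.644, -28.20). ∠VTU = 148.8° gives TU at -46.10° from the x-axis; with |TU| = 12.7, U = (1.163, -37.35). ∠TUJ = 49.7° gives UJ at -176.4° from the x-axis; with |UJ| = 21.4, J = (-20.20, -38.69). Then |BJ| = |J − B| = 8.409.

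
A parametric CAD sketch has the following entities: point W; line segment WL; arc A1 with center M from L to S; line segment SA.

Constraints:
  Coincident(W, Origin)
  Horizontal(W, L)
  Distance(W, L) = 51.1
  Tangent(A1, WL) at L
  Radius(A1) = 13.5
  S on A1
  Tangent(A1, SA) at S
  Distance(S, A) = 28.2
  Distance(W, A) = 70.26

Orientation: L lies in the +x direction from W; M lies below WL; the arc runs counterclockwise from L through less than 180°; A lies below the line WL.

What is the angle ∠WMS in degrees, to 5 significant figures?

46.232°

W is at the origin; W and L share the same y with |WL| = 51.1 and L on the +x side, so L = (51.100, 0.0000). The tangent condition forces ML to be normal to WL, so M = L + (0, -13.5) = (51.100, -13.500). Since MS ⟂ SA (tangency), |MA| = √(13.5² + 28.2²) = 31.265 regardless of where S sits on A1. So A lies on both circle(W, 70.26) and circle(M, 31.265); the below-WL intersection is A = (54.288, -44.602). S is the foot of the tangent from A: S = (39.581, -20.540).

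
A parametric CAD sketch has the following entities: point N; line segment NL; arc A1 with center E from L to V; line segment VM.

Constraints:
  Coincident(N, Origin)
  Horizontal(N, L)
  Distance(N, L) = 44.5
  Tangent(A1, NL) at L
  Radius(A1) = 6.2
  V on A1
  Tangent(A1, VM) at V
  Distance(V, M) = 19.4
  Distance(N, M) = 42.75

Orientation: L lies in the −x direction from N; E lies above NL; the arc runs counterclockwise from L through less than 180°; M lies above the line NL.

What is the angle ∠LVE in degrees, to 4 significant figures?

49.77°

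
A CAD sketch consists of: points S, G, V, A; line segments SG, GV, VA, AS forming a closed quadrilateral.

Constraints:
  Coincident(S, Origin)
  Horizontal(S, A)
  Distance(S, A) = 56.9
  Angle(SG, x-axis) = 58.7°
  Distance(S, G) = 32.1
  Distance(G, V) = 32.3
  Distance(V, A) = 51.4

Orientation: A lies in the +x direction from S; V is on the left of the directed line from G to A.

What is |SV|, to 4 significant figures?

63.68

S is at the origin; S and A share the same y with |SA| = 56.9 and A in +x, so A = (56.9, 0). SG runs at 58.7° with |SG| = 32.1, so G = (16.68, 27.43). V is determined by |GV| = 32.3 and |VA| = 51.4 together: it lies at the intersection of circle(G, 32.3) and circle(A, 51.4). With |GA| = 48.68, the foot of the radical line on GA is 7.924 from G and the perpendicular offset is √(32.3² − 7.924²) = 31.31. Taking the left-of-GA solution: V = (40.86, 48.83).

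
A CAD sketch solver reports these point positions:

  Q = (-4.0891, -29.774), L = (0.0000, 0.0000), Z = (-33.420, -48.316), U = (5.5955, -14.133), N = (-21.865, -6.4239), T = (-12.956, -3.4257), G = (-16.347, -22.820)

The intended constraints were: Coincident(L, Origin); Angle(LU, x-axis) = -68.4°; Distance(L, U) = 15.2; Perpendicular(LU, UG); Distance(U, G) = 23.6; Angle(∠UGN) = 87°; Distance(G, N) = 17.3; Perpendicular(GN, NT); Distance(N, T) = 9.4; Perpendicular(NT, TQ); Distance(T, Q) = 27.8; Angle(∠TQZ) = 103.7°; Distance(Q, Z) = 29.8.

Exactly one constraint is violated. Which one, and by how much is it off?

Distance(Q, Z) = 29.8 — off by 4.90.

L = (0.00, 0.00) ✓; LU at -68.40° ✓; |LU| = 15.20 ✓; ∠(LU, UG) = 90.00° ✓; |UG| = 23.60 ✓; ∠UGN = 87.00° ✓; |GN| = 17.30 ✓; ∠(GN, NT) = 90.00° ✓; |NT| = 9.400 ✓; ∠(NT, TQ) = 90.00° ✓; |TQ| = 27.80 ✓; ∠TQZ = 103.7° ✓; |QZ| = 34.70 ✗.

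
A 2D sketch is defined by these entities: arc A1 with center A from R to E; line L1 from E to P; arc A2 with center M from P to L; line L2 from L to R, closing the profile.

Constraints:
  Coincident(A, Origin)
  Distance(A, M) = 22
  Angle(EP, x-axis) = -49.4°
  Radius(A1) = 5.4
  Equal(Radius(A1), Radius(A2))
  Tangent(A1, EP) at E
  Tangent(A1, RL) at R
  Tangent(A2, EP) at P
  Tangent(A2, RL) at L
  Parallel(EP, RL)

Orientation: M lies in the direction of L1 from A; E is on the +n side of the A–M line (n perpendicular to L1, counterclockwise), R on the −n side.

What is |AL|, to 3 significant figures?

22.7

The slot axis is L1's direction at -49.4°, so u = (cos -49.4°, sin -49.4°) = (0.651, -0.759) and n = (−sin -49.4°, cos -49.4°) = (0.759, 0.651). A is at the origin and M lies 22.0 along u from A, so M = 22.0·u = (14.3, -16.7). Tangency of A1 to both parallel lines with radius 5.4 puts E and R at A ± 5.4·n: E = (4.10, 3.51), R = (-4.10, -3.51). Equal radii place P and L the same way about M: P = M + 5.4·n = (18.4, -13.2), L = M − 5.4·n = (10.2, -20.2). Then |AL| = |L − A| = 22.7.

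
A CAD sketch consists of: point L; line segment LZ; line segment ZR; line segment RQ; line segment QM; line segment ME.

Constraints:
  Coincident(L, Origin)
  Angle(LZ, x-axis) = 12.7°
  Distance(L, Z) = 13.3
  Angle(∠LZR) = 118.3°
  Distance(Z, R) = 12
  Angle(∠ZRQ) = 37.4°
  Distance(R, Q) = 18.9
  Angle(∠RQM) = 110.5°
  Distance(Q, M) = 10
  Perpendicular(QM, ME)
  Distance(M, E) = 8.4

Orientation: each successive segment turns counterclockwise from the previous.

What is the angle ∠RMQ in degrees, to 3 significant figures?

46.8°

L is at the origin; LZ runs at 12.7° with length 13.3, so Z = (13.0, 2.92). ∠LZR = 118.3° gives ZR at 74.4° from the x-axis; with |ZR| = 12.0, R = (16.2, 14.5). ∠ZRQ = 37.4° gives RQ at -143° from the x-axis; with |RQ| = 18.9, Q = (1.11, 3.11). ∠RQM = 110.5° gives QM at -73.5° from the x-axis; with |QM| = 10.0, M = (3.95, -6.48). Then cos ∠RMQ = MR·MQ / (|MR||MQ|), giving 46.8°.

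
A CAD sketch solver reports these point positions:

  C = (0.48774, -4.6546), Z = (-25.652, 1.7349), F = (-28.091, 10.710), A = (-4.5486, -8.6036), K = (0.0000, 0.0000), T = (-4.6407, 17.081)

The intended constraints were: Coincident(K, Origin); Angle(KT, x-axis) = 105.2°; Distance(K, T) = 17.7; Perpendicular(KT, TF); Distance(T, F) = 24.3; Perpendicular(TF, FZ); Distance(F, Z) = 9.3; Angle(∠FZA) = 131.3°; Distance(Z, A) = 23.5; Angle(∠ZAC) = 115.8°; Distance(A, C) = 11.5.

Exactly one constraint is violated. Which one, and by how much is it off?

Distance(A, C) = 11.5 — off by 5.10.

K = (0.00, 0.00) ✓; KT at 105.2° ✓; |KT| = 17.70 ✓; ∠(KT, TF) = 90.00° ✓; |TF| = 24.30 ✓; ∠(TF, FZ) = 90.00° ✓; |FZ| = 9.301 ✓; ∠FZA = 131.3° ✓; |ZA| = 23.50 ✓; ∠ZAC = 115.8° ✓; |AC| = 6.400 ✗.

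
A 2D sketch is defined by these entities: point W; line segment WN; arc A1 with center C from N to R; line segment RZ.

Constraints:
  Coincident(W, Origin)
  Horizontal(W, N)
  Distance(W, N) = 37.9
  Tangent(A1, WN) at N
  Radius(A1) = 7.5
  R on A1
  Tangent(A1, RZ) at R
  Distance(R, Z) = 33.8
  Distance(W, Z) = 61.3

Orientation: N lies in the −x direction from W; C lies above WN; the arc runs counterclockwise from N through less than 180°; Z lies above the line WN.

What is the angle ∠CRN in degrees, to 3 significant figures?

32.6°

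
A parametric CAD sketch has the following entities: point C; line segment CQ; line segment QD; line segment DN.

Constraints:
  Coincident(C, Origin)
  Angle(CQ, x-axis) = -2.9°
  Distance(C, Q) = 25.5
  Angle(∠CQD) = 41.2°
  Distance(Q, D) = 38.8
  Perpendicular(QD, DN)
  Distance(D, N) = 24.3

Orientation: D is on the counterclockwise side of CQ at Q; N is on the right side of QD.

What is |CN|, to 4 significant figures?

45.54

∠CQD = 41.2°, so QD runs at -2.9° + (180° − 41.2°) = 135.9° from the x-axis; with |QD| = 38.8, D = Q + 38.8·(cos 135.9°, sin 135.9°) = (-2.396, 25.71). QD is perpendicular to DN; with |DN| = 24.3 on the right of QD, N = D + 24.3·(0.6959, 0.7181) = (14.51, 43.16). Then |CN| = |N − C| = 45.54.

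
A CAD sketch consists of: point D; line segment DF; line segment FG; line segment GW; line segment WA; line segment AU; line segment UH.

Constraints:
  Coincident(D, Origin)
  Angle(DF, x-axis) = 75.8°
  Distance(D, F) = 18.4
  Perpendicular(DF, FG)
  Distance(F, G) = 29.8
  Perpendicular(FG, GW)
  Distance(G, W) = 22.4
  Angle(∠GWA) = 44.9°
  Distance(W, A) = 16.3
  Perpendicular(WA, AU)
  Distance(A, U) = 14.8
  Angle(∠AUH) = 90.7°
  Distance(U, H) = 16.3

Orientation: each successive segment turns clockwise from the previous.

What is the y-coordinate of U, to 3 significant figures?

10.4

D is at the origin; DF runs at 75.8° with length 18.4, so F = (4.51, 17.8). The perpendicularity gives FG at right angles to DF, so FG runs at -14.2°; with |FG| = 29.8, G = (33.4, 10.5). The perpendicularity gives GW at right angles to FG, so GW runs at -104°; with |GW| = 22.4, W = (27.9, -11.2). ∠GWA = 44.9° gives WA at 121° from the x-axis; with |WA| = 16.3, A = (19.6, 2.83). WA is perpendicular to AU, so AU runs at 30.7°; with |AU| = 14.8, U = (32.3, 10.4). So U.y = 10.4.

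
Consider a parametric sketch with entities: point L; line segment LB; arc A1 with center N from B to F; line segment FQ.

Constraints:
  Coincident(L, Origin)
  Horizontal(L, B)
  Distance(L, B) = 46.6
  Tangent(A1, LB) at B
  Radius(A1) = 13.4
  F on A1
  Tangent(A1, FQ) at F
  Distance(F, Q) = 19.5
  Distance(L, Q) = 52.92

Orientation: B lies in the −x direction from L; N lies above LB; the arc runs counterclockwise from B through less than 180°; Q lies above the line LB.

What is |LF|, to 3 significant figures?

37.8

L is at the origin; LB is horizontal with |LB| = 46.6 and B on the −x side, so B = (-46.6, 0.00). Since A1 is tangent to LB there, NB ⟂ LB, so N = B + (0, 13.4) = (-46.6, 13.4). Since NF ⟂ FQ (tangency), |NQ| = √(13.4² + 19.5²) = 23.7 regardless of where F sits on A1. So Q lies on both circle(L, 52.92) and circle(N, 23.7); the above-LB intersection is Q = (-39.0, 35.8). F is the foot of the tangent from Q: F = (-33.7, 17.0).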